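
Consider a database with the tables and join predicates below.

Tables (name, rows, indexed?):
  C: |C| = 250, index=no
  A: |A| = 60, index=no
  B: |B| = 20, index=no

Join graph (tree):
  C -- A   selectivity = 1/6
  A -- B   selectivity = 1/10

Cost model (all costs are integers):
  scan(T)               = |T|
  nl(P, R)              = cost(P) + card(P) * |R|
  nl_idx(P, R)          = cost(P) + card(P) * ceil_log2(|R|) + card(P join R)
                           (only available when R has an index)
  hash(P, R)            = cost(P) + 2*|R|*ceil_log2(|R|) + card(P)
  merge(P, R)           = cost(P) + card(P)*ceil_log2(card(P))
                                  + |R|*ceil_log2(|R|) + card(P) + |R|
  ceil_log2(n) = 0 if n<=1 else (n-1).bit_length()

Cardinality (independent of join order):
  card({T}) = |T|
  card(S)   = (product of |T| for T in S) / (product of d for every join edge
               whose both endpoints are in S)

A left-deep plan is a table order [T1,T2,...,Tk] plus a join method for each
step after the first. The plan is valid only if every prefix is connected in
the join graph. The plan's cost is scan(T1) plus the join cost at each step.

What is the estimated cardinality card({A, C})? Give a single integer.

2500

Tables in S: A(60), C(250)
Edges inside S: C-A(d=6)
numerator = 60 * 250 = 15000
denominator = 6 = 6
card(S) = 15000 / 6 = 2500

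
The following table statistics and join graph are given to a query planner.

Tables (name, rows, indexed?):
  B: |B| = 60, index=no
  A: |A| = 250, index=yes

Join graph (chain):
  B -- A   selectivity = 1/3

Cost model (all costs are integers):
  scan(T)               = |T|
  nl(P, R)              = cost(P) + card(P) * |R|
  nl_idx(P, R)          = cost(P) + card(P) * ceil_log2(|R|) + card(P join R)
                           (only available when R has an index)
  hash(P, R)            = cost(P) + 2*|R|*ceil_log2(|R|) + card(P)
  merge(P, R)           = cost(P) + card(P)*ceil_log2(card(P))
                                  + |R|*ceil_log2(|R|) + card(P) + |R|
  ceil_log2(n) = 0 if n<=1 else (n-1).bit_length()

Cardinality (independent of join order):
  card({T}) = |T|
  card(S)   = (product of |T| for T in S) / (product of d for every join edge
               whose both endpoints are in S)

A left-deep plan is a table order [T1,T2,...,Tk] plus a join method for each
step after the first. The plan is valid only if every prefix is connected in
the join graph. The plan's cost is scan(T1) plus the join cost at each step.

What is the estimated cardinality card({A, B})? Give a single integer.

5000

Tables in S: A(250), B(60)
Edges inside S: B-A(d=3)
numerator = 250 * 60 = 15000
denominator = 3 = 3
card(S) = 15000 / 3 = 5000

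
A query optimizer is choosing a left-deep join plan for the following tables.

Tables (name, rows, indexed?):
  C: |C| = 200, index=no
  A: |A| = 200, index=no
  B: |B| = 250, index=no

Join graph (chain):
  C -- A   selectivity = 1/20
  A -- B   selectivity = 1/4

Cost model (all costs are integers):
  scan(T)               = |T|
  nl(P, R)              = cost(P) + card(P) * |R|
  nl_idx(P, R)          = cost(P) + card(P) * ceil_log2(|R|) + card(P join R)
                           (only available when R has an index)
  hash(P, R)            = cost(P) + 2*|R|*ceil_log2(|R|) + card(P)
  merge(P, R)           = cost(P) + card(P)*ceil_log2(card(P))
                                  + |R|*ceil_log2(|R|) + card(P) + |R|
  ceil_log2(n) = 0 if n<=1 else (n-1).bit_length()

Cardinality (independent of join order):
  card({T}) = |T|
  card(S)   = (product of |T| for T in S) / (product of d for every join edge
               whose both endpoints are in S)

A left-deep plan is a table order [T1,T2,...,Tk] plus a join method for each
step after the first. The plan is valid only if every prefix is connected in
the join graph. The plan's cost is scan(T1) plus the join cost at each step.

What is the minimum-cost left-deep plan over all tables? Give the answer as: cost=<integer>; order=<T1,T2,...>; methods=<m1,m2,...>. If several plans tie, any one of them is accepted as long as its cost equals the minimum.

cost=9600; order=A,C,B; methods=hash,hash

Selinger DP (subsets sized 1..n):
  {C}: scan cost=200, card=200
  {A}: scan cost=200, card=200
  {B}: scan cost=250, card=250
  {AC}: card=2000; try (C,hash)→3600, (A,hash)→3600, (C,merge)→3800, (A,merge)→3800, (C,nl)→40200, (A,nl)→40200; best=3600 via (C,hash)
  {AB}: card=12500; try (A,hash)→3700, (B,merge)→4250, (A,merge)→4300, (B,hash)→4400, (B,nl)→50200, (A,nl)→50250; best=3700 via (A,hash)
  {ABC}: card=125000; try (B,hash)→9600, (C,hash)→19400, (B,merge)→29850, (C,merge)→193000, (B,nl)→503600, (C,nl)→2503700; best=9600 via (B,hash)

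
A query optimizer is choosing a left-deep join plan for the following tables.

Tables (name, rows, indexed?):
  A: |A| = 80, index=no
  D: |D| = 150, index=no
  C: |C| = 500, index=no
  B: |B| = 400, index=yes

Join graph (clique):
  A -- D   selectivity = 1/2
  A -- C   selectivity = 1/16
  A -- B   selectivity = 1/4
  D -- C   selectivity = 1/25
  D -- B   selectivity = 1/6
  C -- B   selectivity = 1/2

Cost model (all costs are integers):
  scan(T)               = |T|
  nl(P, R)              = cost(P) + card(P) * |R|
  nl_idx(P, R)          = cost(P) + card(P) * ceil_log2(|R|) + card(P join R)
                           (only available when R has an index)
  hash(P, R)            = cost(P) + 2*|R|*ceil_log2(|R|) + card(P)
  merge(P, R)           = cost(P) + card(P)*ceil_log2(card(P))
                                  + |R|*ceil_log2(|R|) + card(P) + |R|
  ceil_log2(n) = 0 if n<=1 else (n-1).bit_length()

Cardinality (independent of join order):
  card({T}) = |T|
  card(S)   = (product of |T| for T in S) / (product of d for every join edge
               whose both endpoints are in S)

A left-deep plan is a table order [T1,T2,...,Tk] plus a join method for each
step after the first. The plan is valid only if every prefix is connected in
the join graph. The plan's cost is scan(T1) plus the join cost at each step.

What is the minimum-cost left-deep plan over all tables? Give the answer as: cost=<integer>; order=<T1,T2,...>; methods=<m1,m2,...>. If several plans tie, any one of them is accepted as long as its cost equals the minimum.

cost=21720; order=C,A,D,B; methods=hash,hash,hash

Selinger DP (subsets sized 1..n):
  {A}: scan cost=80, card=80
  {D}: scan cost=150, card=150
  {C}: scan cost=500, card=500
  {B}: scan cost=400, card=400
  {AD}: card=6000; try (A,hash)→1420, (D,merge)→2070, (A,merge)→2140, (D,hash)→2560, (D,nl)→12080, (A,nl)→12150; best=1420 via (A,hash)
  {AC}: card=2500; try (A,hash)→2120, (C,merge)→5720, (A,merge)→6140, (C,hash)→9160, (C,nl)→40080, (A,nl)→40500; best=2120 via (A,hash)
  {AB}: card=8000; try (A,hash)→1920, (B,merge)→4720, (A,merge)→5040, (B,hash)→7360, (B,nl_idx)→8800, (B,nl)→32080 …(+1); best=1920 via (A,hash)
  {CD}: card=3000; try (D,hash)→3400, (C,merge)→6500, (D,merge)→6850, (C,hash)→9300, (C,nl)→75150, (D,nl)→75500; best=3400 via (D,hash)
  {BD}: card=10000; try (D,hash)→3200, (B,merge)→5500, (D,merge)→5750, (B,hash)→7500, (B,nl_idx)→11500, (B,nl)→60150 …(+1); best=3200 via (D,hash)
  {BC}: card=100000; try (B,hash)→8200, (C,merge)→9400, (B,merge)→9500, (C,hash)→9800, (B,nl_idx)→105000, (C,nl)→200400 …(+1); best=8200 via (B,hash)
  {ACD}: card=7500; try (D,hash)→7020, (A,hash)→7520, (C,hash)→16420, (D,merge)→35970, (A,merge)→43040, (C,merge)→90420 …(+3); best=7020 via (D,hash)
  {ABD}: card=100000; try (D,hash)→12320, (A,hash)→14320, (B,hash)→14620, (B,merge)→89420, (D,merge)→115270, (A,merge)→153840 …(+4); best=12320 via (D,hash)
  {ABC}: card=125000; try (B,hash)→11820, (C,hash)→18920, (B,merge)→38620, (A,hash)→109320, (C,merge)→118920, (B,nl_idx)→149620 …(+4); best=11820 via (B,hash)
  {BCD}: card=100000; try (B,hash)→13600, (C,hash)→22200, (B,merge)→46400, (D,hash)→110600, (B,nl_idx)→130400, (C,merge)→158200 …(+4); best=13600 via (B,hash)
  {ABCD}: card=62500; try (B,hash)→21720, (A,hash)→114720, (B,merge)→116020, (C,hash)→121320, (B,nl_idx)→137020, (D,hash)→139220 …(+7); best=21720 via (B,hash)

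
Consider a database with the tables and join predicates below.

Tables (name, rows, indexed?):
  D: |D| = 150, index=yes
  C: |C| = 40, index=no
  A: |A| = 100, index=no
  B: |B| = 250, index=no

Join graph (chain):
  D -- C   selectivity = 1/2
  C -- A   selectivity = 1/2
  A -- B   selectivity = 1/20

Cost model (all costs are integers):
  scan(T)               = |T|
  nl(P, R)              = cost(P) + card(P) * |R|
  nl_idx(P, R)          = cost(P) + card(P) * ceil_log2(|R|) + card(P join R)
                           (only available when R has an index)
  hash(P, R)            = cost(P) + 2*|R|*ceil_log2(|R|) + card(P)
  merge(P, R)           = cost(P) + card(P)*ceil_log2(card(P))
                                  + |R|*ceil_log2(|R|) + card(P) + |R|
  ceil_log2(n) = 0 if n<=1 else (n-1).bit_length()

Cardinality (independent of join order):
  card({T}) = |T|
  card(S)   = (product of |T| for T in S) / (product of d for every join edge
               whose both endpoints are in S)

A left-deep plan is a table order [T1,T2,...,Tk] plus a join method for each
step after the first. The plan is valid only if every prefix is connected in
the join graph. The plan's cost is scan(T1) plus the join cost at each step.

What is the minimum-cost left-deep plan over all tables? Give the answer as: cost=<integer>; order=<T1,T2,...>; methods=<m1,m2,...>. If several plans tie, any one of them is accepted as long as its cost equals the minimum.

cost=31030; order=B,A,C,D; methods=hash,hash,hash

Selinger DP (subsets sized 1..n):
  {D}: scan cost=150, card=150
  {C}: scan cost=40, card=40
  {A}: scan cost=100, card=100
  {B}: scan cost=250, card=250
  {CD}: card=3000; try (C,hash)→780, (D,merge)→1670, (C,merge)→1780, (D,hash)→2480, (D,nl_idx)→3360, (D,nl)→6040 …(+1); best=780 via (C,hash)
  {AC}: card=2000; try (C,hash)→680, (A,merge)→1120, (C,merge)→1180, (A,hash)→1480, (A,nl)→4040, (C,nl)→4100; best=680 via (C,hash)
  {AB}: card=1250; try (A,hash)→1900, (B,merge)→3150, (A,merge)→3300, (B,hash)→4200, (B,nl)→25100, (A,nl)→25250; best=1900 via (A,hash)
  {ACD}: card=150000; try (D,hash)→5080, (A,hash)→5180, (D,merge)→26030, (A,merge)→40580, (D,nl_idx)→166680, (D,nl)→300680 …(+1); best=5080 via (D,hash)
  {ABC}: card=25000; try (C,hash)→3630, (B,hash)→6680, (C,merge)→17180, (B,merge)→26930, (C,nl)→51900, (B,nl)→500680; best=3630 via (C,hash)
  {ABCD}: card=1875000; try (D,hash)→31030, (B,hash)→159080, (D,merge)→404980, (D,nl_idx)→2078630, (B,merge)→2857330, (D,nl)→3753630 …(+1); best=31030 via (D,hash)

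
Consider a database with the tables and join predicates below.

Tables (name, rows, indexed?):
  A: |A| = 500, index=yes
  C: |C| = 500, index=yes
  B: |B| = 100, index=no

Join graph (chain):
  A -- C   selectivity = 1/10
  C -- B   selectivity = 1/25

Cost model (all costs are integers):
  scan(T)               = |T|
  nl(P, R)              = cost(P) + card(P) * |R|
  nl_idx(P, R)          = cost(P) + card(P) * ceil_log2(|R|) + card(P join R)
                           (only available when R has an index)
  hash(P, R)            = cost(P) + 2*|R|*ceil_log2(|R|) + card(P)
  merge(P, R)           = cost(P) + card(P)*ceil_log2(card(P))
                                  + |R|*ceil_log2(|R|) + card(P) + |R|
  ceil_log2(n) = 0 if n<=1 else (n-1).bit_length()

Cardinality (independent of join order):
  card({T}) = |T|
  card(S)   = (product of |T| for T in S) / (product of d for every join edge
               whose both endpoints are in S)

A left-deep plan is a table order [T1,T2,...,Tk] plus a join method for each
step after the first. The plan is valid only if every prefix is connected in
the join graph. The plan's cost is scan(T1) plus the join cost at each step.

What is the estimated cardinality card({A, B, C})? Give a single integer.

Tables in S: A(500), B(100), C(500)
Edges inside S: A-C(d=10), C-B(d=25)
numerator = 500 * 100 * 500 = 25000000
denominator = 10 * 25 = 250
card(S) = 25000000 / 250 = 100000

100000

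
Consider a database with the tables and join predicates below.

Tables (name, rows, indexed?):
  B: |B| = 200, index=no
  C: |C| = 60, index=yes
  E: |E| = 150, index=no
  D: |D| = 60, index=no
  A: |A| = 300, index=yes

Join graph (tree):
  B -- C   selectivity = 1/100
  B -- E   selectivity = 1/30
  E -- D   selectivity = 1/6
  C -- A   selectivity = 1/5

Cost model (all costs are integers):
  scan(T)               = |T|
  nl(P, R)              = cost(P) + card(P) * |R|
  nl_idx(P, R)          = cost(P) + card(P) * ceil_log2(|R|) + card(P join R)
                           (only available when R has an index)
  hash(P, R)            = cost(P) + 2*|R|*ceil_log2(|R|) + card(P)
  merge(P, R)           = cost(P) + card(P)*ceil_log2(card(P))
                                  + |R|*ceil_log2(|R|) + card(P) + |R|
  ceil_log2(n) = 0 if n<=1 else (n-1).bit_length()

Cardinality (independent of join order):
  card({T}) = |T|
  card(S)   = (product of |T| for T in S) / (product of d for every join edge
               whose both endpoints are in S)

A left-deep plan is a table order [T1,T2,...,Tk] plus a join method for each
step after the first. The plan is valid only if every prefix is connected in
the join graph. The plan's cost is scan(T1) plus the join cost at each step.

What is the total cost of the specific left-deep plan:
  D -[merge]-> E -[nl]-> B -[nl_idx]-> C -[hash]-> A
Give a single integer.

step 1: scan D: cost=60, card=60
step 2: join E via merge
    card(P join E) = 60*150/(6) = 1500
    cost = 60 + 60*6 + 150*8 + 60 + 150 = 1830
step 3: join B via nl
    card(P join B) = 1500*200/(30) = 10000
    cost = 1830 + 1500*200 = 301830
step 4: join C via nl_idx
    card(P join C) = 10000*60/(100) = 6000
    cost = 301830 + 10000*6 + 6000 = 367830
step 5: join A via hash
    card(P join A) = 6000*300/(5) = 360000
    cost = 367830 + 2*300*9 + 6000 = 379230

379230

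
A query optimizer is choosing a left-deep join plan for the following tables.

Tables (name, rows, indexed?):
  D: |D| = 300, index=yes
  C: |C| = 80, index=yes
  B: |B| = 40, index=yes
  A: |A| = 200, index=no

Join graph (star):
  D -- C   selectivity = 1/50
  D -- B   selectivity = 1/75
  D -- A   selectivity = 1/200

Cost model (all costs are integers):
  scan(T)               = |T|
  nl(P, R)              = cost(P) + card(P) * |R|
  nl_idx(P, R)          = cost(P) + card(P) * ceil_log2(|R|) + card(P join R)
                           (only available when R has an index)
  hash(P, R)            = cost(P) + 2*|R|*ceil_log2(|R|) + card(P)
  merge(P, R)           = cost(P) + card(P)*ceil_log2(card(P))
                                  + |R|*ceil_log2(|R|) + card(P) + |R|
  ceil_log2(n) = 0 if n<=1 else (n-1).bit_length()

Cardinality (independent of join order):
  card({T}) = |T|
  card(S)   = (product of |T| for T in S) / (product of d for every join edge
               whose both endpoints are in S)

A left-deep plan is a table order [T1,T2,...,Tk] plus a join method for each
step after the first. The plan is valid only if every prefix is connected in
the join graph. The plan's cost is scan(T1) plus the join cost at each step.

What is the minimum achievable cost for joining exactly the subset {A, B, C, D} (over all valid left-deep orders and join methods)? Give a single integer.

4360

Selinger DP over subsets of {A,B,C,D}:
  {D}: scan cost=300, card=300
  {C}: scan cost=80, card=80
  {B}: scan cost=40, card=40
  {A}: scan cost=200, card=200
  {CD}: card=480; try (D,nl_idx)→1280, (C,hash)→1720, (C,nl_idx)→2880, (D,merge)→3720, (C,merge)→3940, (D,hash)→5560 …(+2); best=1280 via (D,nl_idx)
  {BD}: card=160; try (D,nl_idx)→560, (B,hash)→1080, (B,nl_idx)→2260, (D,merge)→3320, (B,merge)→3580, (D,hash)→5480 …(+2); best=560 via (D,nl_idx)
  {AD}: card=300; try (D,nl_idx)→2300, (A,hash)→3800, (D,merge)→5000, (A,merge)→5100, (D,hash)→5800, (D,nl)→60200 …(+1); best=2300 via (D,nl_idx)
  {BCD}: card=256; try (C,hash)→1840, (C,nl_idx)→1936, (B,hash)→2240, (C,merge)→2640, (B,nl_idx)→4416, (B,merge)→6360 …(+2); best=1840 via (C,hash)
  {ACD}: card=480; try (C,hash)→3720, (C,nl_idx)→4880, (A,hash)→4960, (C,merge)→5940, (A,merge)→7880, (C,nl)→26300 …(+1); best=3720 via (C,hash)
  {ABD}: card=160; try (B,hash)→3080, (A,merge)→3800, (A,hash)→3920, (B,nl_idx)→4260, (B,merge)→5580, (B,nl)→14300 …(+1); best=3080 via (B,hash)
  {ABCD}: card=256; try (C,hash)→4360, (C,nl_idx)→4456, (B,hash)→4680, (C,merge)→5160, (A,hash)→5296, (A,merge)→5944 …(+5); best=4360 via (C,hash)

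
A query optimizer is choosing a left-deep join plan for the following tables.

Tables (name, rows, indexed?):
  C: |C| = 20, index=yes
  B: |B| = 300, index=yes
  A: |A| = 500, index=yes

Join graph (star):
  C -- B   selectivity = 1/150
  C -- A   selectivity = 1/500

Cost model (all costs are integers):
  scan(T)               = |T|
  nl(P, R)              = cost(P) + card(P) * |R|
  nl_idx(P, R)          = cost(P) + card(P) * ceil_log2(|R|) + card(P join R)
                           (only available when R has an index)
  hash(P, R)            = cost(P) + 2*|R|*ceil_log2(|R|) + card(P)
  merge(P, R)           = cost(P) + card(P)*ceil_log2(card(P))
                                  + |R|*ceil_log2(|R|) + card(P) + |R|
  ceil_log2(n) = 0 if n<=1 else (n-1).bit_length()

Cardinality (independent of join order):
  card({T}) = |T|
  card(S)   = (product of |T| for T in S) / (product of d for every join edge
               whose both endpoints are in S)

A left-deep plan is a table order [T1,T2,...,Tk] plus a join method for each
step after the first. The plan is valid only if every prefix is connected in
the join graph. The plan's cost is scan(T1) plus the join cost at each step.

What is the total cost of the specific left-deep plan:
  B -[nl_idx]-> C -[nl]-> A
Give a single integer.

step 1: scan B: cost=300, card=300
step 2: join C via nl_idx
    card(P join C) = 300*20/(150) = 40
    cost = 300 + 300*5 + 40 = 1840
step 3: join A via nl
    card(P join A) = 40*500/(500) = 40
    cost = 1840 + 40*500 = 21840

21840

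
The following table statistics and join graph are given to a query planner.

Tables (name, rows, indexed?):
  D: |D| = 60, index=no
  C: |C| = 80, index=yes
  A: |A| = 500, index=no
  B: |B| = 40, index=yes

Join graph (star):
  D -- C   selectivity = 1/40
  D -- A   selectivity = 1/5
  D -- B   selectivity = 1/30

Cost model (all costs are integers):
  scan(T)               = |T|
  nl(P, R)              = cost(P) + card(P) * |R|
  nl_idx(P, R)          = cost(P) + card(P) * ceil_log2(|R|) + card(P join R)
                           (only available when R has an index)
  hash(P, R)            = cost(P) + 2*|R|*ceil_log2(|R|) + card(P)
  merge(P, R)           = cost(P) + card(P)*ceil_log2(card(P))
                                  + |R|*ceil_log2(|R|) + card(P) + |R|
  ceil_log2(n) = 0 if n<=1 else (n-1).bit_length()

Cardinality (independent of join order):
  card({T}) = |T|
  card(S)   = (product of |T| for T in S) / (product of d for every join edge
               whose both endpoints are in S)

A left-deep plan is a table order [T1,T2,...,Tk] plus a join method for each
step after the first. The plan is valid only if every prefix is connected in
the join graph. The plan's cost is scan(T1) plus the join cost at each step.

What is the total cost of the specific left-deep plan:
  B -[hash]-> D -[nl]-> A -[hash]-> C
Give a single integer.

49920

step 1: scan B: cost=40, card=40
step 2: join D via hash
    card(P join D) = 40*60/(30) = 80
    cost = 40 + 2*60*6 + 40 = 800
step 3: join A via nl
    card(P join A) = 80*500/(5) = 8000
    cost = 800 + 80*500 = 40800
step 4: join C via hash
    card(P join C) = 8000*80/(40) = 16000
    cost = 40800 + 2*80*7 + 8000 = 49920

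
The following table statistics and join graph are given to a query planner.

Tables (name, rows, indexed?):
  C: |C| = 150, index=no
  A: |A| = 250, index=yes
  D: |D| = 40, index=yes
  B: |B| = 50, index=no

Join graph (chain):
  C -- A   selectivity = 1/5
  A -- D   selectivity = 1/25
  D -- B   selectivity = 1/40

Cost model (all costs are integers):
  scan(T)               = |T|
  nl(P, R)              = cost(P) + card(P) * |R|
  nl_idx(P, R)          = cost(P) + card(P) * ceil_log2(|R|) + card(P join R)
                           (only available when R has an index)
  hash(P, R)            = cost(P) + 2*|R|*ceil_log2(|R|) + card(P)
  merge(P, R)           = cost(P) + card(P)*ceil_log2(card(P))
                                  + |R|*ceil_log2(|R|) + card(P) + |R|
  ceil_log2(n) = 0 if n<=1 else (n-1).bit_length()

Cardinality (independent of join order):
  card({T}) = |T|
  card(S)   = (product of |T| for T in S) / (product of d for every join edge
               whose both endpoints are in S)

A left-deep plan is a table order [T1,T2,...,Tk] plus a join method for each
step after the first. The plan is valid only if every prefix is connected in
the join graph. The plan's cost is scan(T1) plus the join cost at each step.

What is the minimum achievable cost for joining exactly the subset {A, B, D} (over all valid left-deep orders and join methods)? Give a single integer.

Selinger DP over subsets of {A,B,D}:
  {A}: scan cost=250, card=250
  {D}: scan cost=40, card=40
  {B}: scan cost=50, card=50
  {AD}: card=400; try (A,nl_idx)→760, (D,hash)→980, (D,nl_idx)→2150, (A,merge)→2570, (D,merge)→2780, (A,hash)→4080 …(+2); best=760 via (A,nl_idx)
  {BD}: card=50; try (D,nl_idx)→400, (D,hash)→580, (B,merge)→670, (D,merge)→680, (B,hash)→680, (B,nl)→2040 …(+1); best=400 via (D,nl_idx)
  {ABD}: card=500; try (A,nl_idx)→1300, (B,hash)→1760, (A,merge)→3000, (A,hash)→4450, (B,merge)→5110, (A,nl)→12900 …(+1); best=1300 via (A,nl_idx)

1300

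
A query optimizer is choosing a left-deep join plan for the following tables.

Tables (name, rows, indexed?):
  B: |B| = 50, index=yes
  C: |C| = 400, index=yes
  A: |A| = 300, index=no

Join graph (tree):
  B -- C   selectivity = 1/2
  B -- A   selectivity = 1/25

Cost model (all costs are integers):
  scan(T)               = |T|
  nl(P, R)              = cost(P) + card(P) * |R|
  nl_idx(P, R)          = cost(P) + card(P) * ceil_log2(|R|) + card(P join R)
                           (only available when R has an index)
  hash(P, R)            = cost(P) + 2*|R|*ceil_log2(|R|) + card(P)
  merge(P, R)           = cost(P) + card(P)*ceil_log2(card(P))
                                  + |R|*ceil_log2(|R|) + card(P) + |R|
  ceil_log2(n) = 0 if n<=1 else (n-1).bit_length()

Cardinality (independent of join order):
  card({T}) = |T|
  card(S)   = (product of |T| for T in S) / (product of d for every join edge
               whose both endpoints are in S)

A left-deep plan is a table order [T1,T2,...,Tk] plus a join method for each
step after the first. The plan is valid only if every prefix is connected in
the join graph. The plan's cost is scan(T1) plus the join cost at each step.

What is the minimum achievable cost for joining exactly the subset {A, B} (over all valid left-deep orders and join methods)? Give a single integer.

1200

Selinger DP over subsets of {A,B}:
  {B}: scan cost=50, card=50
  {A}: scan cost=300, card=300
  {AB}: card=600; try (B,hash)→1200, (B,nl_idx)→2700, (A,merge)→3400, (B,merge)→3650, (A,hash)→5500, (A,nl)→15050 …(+1); best=1200 via (B,hash)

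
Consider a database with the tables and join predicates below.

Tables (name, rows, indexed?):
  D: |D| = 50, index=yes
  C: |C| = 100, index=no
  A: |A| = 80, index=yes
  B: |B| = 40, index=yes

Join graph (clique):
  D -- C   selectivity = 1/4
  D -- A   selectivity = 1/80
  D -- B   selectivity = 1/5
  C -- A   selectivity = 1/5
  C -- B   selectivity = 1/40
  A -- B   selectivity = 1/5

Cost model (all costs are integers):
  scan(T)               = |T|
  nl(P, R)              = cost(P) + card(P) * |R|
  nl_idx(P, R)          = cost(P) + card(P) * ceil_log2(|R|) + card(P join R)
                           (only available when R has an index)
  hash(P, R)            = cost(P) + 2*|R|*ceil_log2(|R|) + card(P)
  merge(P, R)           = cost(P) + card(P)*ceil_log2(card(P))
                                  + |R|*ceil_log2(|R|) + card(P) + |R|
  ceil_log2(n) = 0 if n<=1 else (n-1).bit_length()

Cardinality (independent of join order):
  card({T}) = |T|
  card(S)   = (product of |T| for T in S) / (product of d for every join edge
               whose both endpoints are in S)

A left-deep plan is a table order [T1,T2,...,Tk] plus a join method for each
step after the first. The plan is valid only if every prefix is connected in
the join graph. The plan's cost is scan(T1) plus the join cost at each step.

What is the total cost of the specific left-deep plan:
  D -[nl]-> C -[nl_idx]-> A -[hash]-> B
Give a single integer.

14780

step 1: scan D: cost=50, card=50
step 2: join C via nl
    card(P join C) = 50*100/(4) = 1250
    cost = 50 + 50*100 = 5050
step 3: join A via nl_idx
    card(P join A) = 1250*80/(80*5) = 250
    cost = 5050 + 1250*7 + 250 = 14050
step 4: join B via hash
    card(P join B) = 250*40/(5*40*5) = 10
    cost = 14050 + 2*40*6 + 250 = 14780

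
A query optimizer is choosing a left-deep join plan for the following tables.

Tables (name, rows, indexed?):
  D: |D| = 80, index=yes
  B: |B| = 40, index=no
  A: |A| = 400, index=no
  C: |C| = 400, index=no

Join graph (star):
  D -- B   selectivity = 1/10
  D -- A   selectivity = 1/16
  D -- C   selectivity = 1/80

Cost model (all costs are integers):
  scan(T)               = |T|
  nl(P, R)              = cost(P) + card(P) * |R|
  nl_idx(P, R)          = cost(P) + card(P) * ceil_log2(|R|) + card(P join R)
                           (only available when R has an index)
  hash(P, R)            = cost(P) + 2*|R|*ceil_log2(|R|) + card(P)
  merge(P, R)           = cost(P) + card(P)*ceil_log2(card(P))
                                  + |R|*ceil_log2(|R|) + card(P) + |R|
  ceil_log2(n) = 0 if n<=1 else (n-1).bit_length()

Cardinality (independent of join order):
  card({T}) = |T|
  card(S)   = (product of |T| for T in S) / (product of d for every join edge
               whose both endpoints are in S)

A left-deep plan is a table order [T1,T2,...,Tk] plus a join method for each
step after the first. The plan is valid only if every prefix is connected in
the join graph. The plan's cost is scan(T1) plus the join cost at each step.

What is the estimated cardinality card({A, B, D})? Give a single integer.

8000

Tables in S: A(400), B(40), D(80)
Edges inside S: D-B(d=10), D-A(d=16)
numerator = 400 * 40 * 80 = 1280000
denominator = 10 * 16 = 160
card(S) = 1280000 / 160 = 8000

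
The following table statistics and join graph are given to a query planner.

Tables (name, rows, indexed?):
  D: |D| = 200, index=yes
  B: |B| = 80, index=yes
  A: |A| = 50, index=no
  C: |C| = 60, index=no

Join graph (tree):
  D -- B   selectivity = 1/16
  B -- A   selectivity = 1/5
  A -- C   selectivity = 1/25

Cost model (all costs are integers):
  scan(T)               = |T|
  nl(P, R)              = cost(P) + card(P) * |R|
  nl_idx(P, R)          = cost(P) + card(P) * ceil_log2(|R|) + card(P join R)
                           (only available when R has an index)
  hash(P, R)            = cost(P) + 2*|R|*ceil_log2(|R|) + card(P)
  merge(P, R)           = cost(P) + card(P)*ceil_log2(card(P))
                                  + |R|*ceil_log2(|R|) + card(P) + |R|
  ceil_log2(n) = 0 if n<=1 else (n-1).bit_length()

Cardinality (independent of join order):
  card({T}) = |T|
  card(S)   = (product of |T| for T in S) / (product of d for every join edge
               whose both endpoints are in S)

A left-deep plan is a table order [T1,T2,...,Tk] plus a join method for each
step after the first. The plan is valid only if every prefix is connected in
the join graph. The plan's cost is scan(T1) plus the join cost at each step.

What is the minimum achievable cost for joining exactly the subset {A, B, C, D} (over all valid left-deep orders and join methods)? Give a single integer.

Selinger DP over subsets of {A,B,C,D}:
  {D}: scan cost=200, card=200
  {B}: scan cost=80, card=80
  {A}: scan cost=50, card=50
  {C}: scan cost=60, card=60
  {BD}: card=1000; try (B,hash)→1520, (D,nl_idx)→1720, (D,merge)→2520, (B,nl_idx)→2600, (B,merge)→2640, (D,hash)→3360 …(+2); best=1520 via (B,hash)
  {AB}: card=800; try (A,hash)→760, (B,merge)→1040, (A,merge)→1070, (B,nl_idx)→1200, (B,hash)→1220, (B,nl)→4050 …(+1); best=760 via (A,hash)
  {AC}: card=120; try (A,hash)→720, (C,hash)→820, (C,merge)→820, (A,merge)→830, (C,nl)→3050, (A,nl)→3060; best=720 via (A,hash)
  {ABD}: card=10000; try (A,hash)→3120, (D,hash)→4760, (D,merge)→11360, (A,merge)→12870, (D,nl_idx)→17160, (A,nl)→51520 …(+1); best=3120 via (A,hash)
  {ABC}: card=1920; try (B,hash)→1960, (C,hash)→2280, (B,merge)→2320, (B,nl_idx)→3480, (C,merge)→9980, (B,nl)→10320 …(+1); best=1960 via (B,hash)
  {ABCD}: card=24000; try (D,hash)→7080, (C,hash)→13840, (D,merge)→26800, (D,nl_idx)→41320, (C,merge)→153540, (D,nl)→385960 …(+1); best=7080 via (D,hash)

7080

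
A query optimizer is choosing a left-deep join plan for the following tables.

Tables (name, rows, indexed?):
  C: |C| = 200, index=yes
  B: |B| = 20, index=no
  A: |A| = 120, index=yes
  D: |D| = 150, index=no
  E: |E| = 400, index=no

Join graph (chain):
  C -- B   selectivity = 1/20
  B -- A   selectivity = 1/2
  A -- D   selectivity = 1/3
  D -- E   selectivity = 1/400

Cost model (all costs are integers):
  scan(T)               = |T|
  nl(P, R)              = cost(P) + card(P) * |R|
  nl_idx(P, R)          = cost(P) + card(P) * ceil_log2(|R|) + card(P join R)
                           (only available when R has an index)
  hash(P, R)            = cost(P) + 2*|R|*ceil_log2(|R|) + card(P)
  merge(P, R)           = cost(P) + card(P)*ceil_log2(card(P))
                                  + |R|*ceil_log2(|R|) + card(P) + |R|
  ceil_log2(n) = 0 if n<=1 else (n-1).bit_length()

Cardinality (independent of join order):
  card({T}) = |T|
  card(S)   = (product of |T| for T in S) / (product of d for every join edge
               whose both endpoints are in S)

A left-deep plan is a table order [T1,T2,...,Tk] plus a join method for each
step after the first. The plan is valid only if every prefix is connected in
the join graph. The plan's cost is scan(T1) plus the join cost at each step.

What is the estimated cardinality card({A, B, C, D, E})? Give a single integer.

Tables in S: A(120), B(20), C(200), D(150), E(400)
Edges inside S: C-B(d=20), B-A(d=2), A-D(d=3), D-E(d=400)
numerator = 120 * 20 * 200 * 150 * 400 = 28800000000
denominator = 20 * 2 * 3 * 400 = 48000
card(S) = 28800000000 / 48000 = 600000

600000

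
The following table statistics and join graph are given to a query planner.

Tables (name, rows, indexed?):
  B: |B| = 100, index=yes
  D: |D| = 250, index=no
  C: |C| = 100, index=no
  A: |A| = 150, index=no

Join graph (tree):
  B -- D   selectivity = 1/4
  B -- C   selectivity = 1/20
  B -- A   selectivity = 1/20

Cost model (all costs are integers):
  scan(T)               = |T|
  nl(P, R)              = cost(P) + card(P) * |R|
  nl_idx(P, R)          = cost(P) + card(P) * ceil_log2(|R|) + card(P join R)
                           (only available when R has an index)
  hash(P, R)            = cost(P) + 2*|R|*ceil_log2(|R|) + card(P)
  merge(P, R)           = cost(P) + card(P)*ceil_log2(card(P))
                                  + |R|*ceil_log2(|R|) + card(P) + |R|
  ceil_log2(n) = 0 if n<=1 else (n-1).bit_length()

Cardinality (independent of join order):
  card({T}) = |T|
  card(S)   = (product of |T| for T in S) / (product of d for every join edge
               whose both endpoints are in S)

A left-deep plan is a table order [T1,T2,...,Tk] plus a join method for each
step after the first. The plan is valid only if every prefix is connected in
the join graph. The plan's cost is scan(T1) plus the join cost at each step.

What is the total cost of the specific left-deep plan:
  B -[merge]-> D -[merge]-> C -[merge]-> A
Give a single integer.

step 1: scan B: cost=100, card=100
step 2: join D via merge
    card(P join D) = 100*250/(4) = 6250
    cost = 100 + 100*7 + 250*8 + 100 + 250 = 3150
step 3: join C via merge
    card(P join C) = 6250*100/(20) = 31250
    cost = 3150 + 6250*13 + 100*7 + 6250 + 100 = 91450
step 4: join A via merge
    card(P join A) = 31250*150/(20) = 234375
    cost = 91450 + 31250*15 + 150*8 + 31250 + 150 = 592800

592800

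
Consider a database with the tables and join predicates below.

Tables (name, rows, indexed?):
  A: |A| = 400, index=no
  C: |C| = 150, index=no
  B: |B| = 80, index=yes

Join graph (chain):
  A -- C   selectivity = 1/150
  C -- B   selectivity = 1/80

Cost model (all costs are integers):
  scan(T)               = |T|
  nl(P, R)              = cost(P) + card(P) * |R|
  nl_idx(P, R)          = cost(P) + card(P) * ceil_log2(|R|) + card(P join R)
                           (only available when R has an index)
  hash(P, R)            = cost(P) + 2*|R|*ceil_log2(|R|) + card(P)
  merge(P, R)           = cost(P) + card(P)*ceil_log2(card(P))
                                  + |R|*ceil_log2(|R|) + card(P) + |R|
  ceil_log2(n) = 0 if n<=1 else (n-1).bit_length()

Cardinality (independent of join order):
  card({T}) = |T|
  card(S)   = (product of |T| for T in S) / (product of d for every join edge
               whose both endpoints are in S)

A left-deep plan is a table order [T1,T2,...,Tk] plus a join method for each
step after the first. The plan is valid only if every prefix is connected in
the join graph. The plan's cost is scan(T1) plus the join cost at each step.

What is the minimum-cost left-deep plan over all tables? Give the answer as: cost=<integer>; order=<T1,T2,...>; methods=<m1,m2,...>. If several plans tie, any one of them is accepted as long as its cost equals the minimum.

Selinger DP (subsets sized 1..n):
  {A}: scan cost=400, card=400
  {C}: scan cost=150, card=150
  {B}: scan cost=80, card=80
  {AC}: card=400; try (C,hash)→3200, (A,merge)→5500, (C,merge)→5750, (A,hash)→7500, (A,nl)→60150, (C,nl)→60400; best=3200 via (C,hash)
  {BC}: card=150; try (B,nl_idx)→1350, (B,hash)→1420, (C,merge)→2070, (B,merge)→2140, (C,hash)→2560, (C,nl)→12080 …(+1); best=1350 via (B,nl_idx)
  {ABC}: card=400; try (B,hash)→4720, (B,nl_idx)→6400, (A,merge)→6700, (B,merge)→7840, (A,hash)→8700, (B,nl)→35200 …(+1); best=4720 via (B,hash)

cost=4720; order=A,C,B; methods=hash,hash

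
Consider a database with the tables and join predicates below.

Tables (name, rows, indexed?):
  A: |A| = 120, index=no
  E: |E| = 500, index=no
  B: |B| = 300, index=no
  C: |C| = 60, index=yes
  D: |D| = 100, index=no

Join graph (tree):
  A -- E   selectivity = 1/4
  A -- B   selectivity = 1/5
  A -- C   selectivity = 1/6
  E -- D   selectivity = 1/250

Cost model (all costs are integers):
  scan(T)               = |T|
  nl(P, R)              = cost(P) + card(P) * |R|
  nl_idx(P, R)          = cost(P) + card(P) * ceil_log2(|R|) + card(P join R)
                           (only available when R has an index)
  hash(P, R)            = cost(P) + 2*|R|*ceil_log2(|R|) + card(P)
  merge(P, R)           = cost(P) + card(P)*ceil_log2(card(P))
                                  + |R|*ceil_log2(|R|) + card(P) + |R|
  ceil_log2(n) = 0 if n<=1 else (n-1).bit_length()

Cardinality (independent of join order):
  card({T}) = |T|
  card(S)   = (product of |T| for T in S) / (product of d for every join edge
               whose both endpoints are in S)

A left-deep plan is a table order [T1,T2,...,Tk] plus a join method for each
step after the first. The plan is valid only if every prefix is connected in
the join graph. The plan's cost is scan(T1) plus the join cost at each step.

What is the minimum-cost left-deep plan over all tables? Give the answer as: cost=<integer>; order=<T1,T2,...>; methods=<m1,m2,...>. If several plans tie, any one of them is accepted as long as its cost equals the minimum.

cost=76400; order=E,D,A,C,B; methods=hash,hash,hash,hash

Selinger DP (subsets sized 1..n):
  {A}: scan cost=120, card=120
  {E}: scan cost=500, card=500
  {B}: scan cost=300, card=300
  {C}: scan cost=60, card=60
  {D}: scan cost=100, card=100
  {AE}: card=15000; try (A,hash)→2680, (E,merge)→6080, (A,merge)→6460, (E,hash)→9240, (E,nl)→60120, (A,nl)→60500; best=2680 via (A,hash)
  {AB}: card=7200; try (A,hash)→2280, (B,merge)→4080, (A,merge)→4260, (B,hash)→5640, (B,nl)→36120, (A,nl)→36300; best=2280 via (A,hash)
  {AC}: card=1200; try (C,hash)→960, (A,merge)→1440, (C,merge)→1500, (A,hash)→1800, (C,nl_idx)→2040, (A,nl)→7260 …(+1); best=960 via (C,hash)
  {DE}: card=200; try (D,hash)→2400, (E,merge)→5900, (D,merge)→6300, (E,hash)→9200, (E,nl)→50100, (D,nl)→50500; best=2400 via (D,hash)
  {ABE}: card=900000; try (E,hash)→18480, (B,hash)→23080, (E,merge)→108080, (B,merge)→230680, (E,nl)→3602280, (B,nl)→4502680; best=18480 via (E,hash)
  {ACE}: card=150000; try (E,hash)→11160, (C,hash)→18400, (E,merge)→20360, (C,merge)→228100, (C,nl_idx)→242680, (E,nl)→600960 …(+1); best=11160 via (E,hash)
  {ADE}: card=6000; try (A,hash)→4280, (A,merge)→5160, (D,hash)→19080, (A,nl)→26400, (D,merge)→228480, (D,nl)→1502680; best=4280 via (A,hash)
  {ABC}: card=72000; try (B,hash)→7560, (C,hash)→10200, (B,merge)→18360, (C,merge)→103500, (C,nl_idx)→117480, (B,nl)→360960 …(+1); best=7560 via (B,hash)
  {ABCE}: card=9000000; try (E,hash)→88560, (B,hash)→166560, (C,hash)→919200, (E,merge)→1308560, (B,merge)→2864160, (C,nl_idx)→14418480 …(+4); best=88560 via (E,hash)
  {ABDE}: card=360000; try (B,hash)→15680, (B,merge)→91280, (D,hash)→919880, (B,nl)→1804280, (D,merge)→18919280, (D,nl)→90018480; best=15680 via (B,hash)
  {ACDE}: card=60000; try (C,hash)→11000, (C,merge)→88700, (C,nl_idx)→100280, (D,hash)→162560, (C,nl)→364280, (D,merge)→2861960 …(+1); best=11000 via (C,hash)
  {ABCDE}: card=3600000; try (B,hash)→76400, (C,hash)→376400, (B,merge)→1034000, (C,nl_idx)→5775680, (C,merge)→7216100, (D,hash)→9089960 …(+4); best=76400 via (B,hash)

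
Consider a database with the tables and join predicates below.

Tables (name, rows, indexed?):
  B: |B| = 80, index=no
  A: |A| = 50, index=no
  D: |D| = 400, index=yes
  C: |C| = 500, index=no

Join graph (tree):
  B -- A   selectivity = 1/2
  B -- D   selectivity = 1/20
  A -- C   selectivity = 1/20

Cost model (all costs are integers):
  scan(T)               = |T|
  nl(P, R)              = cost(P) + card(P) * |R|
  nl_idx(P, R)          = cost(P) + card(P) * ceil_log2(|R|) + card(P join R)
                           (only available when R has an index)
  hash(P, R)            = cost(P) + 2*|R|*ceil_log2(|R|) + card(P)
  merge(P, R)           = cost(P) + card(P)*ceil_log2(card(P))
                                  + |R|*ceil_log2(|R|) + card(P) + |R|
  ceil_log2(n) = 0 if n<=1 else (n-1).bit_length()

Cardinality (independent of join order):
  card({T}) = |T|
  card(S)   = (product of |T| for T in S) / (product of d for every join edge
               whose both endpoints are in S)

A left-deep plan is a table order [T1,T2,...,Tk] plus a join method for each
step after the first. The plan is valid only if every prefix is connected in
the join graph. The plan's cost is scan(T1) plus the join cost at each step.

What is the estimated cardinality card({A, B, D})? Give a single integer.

Tables in S: A(50), B(80), D(400)
Edges inside S: B-A(d=2), B-D(d=20)
numerator = 50 * 80 * 400 = 1600000
denominator = 2 * 20 = 40
card(S) = 1600000 / 40 = 40000

40000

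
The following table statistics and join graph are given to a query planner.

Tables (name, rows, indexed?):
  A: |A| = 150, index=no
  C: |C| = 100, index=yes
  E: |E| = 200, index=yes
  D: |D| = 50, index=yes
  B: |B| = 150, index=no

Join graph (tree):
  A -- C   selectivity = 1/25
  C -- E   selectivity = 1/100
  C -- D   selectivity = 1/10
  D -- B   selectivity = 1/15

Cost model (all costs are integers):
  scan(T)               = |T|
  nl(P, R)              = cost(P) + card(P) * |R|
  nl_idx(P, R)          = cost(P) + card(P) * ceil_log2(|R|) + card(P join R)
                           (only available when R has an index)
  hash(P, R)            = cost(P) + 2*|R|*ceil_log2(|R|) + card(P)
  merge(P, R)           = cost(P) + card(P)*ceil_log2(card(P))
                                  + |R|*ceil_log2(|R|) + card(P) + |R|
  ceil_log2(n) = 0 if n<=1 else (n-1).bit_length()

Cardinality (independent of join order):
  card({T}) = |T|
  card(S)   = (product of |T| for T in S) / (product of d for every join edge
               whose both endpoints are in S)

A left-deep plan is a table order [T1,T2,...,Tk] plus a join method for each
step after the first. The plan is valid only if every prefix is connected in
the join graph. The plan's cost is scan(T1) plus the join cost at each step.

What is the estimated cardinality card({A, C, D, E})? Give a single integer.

Tables in S: A(150), C(100), D(50), E(200)
Edges inside S: A-C(d=25), C-E(d=100), C-D(d=10)
numerator = 150 * 100 * 50 * 200 = 150000000
denominator = 25 * 100 * 10 = 25000
card(S) = 150000000 / 25000 = 6000

6000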